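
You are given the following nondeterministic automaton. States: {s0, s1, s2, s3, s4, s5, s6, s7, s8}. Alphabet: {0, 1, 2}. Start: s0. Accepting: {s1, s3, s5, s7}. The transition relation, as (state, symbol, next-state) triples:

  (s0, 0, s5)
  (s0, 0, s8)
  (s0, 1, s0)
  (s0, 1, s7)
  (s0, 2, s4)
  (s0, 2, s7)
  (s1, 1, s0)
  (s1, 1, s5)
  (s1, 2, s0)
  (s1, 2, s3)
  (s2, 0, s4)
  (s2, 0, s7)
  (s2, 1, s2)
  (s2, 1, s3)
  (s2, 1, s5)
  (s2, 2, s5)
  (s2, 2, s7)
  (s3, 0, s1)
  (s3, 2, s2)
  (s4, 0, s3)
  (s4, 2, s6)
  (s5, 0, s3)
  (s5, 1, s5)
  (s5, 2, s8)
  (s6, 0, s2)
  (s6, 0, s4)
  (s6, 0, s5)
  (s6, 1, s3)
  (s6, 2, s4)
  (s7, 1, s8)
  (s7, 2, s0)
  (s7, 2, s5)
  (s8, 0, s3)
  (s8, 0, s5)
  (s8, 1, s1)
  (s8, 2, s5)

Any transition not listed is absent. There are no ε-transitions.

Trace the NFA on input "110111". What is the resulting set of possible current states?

Start in {s0}.
Read '1': s0→{s0, s7}; now {s0, s7}.
Read '1': s0→{s0, s7}, s7→{s8}; now {s0, s7, s8}.
Read '0': s0→{s5, s8}, s7→∅, s8→{s3, s5}; now {s3, s5, s8}.
Read '1': s3→∅, s5→{s5}, s8→{s1}; now {s1, s5}.
Read '1': s1→{s0, s5}, s5→{s5}; now {s0, s5}.
Read '1': s0→{s0, s7}, s5→{s5}; now {s0, s5, s7}.

{s0, s5, s7}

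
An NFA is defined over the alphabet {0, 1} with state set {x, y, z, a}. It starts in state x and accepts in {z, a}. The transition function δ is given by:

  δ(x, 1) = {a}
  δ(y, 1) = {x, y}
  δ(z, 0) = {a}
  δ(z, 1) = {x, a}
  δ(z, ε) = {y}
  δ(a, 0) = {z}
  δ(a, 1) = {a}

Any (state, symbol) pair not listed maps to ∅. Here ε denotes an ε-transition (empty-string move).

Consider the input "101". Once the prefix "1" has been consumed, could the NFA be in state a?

Yes

Start in {x}.
Read '1': x→{a}; now {a}.
State a is in {a}.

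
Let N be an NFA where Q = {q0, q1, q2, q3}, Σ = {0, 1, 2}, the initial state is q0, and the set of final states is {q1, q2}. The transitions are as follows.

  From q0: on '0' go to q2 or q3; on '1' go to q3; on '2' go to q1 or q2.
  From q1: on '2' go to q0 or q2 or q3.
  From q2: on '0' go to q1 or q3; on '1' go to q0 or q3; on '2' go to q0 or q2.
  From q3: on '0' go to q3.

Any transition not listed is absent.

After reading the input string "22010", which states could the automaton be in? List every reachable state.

{q2, q3}

Start in {q0}.
Read '2': {q0} → {q1, q2}.
Read '2': {q1, q2} → {q0, q2, q3}.
Read '0': {q0, q2, q3} → {q1, q2, q3}.
Read '1': {q1, q2, q3} → {q0, q3}.
Read '0': {q0, q3} → {q2, q3}.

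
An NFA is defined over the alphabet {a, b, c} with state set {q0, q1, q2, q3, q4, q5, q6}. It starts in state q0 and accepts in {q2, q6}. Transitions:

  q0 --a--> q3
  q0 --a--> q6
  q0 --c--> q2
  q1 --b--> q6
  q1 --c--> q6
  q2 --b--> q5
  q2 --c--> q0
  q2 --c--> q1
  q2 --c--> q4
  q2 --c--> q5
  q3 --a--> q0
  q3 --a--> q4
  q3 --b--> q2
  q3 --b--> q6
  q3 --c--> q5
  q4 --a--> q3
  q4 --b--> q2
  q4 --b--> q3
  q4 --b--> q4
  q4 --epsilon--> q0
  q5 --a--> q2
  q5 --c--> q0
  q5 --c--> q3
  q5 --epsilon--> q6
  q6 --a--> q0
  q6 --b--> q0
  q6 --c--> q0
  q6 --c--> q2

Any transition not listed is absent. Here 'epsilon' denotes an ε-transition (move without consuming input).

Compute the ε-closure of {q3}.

Begin with {q3}.
No ε-moves leave this set, so the closure equals the set itself.

{q3}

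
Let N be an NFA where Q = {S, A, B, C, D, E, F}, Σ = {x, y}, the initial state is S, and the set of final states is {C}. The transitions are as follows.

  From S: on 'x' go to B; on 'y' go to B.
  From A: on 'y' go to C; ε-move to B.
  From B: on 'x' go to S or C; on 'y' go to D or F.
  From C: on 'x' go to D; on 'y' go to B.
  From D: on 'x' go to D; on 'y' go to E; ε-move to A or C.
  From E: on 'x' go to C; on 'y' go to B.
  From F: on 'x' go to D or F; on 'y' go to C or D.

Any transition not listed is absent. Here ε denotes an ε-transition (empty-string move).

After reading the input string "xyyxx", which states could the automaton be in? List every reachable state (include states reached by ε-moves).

{S, A, B, C, D, F}

Start in {S}.
Read 'x': {S} → {B}.
Read 'y': {B} → {A, B, C, D, F}.
Read 'y': {A, B, C, D, F} → {A, B, C, D, E, F}.
Read 'x': {A, B, C, D, E, F} → {S, A, B, C, D, F}.
Read 'x': {S, A, B, C, D, F} → {S, A, B, C, D, F}.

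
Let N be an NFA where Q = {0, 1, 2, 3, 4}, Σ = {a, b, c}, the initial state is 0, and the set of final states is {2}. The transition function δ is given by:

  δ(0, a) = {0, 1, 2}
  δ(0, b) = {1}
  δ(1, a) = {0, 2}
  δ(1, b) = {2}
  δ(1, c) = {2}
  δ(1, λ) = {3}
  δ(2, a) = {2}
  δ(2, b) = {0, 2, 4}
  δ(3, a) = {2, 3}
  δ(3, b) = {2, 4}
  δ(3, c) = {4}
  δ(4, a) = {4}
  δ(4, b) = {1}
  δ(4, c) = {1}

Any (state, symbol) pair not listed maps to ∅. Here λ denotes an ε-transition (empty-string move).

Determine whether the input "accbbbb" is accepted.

Yes

Start in {0}.
Read 'a': 0→{0, 1, 2}; union {0, 1, 2}; ε-closure = {0, 1, 2, 3}.
Read 'c': 0→∅, 1→{2}, 2→∅, 3→{4}; now {2, 4}.
Read 'c': 2→∅, 4→{1}; union {1}; ε-closure = {1, 3}.
Read 'b': 1→{2}, 3→{2, 4}; now {2, 4}.
Read 'b': 2→{0, 2, 4}, 4→{1}; union {0, 1, 2, 4}; ε-closure = {0, 1, 2, 3, 4}.
Read 'b': 0→{1}, 1→{2}, 2→{0, 2, 4}, 3→{2, 4}, 4→{1}; union {0, 1, 2, 4}; ε-closure = {0, 1, 2, 3, 4}.
Read 'b': 0→{1}, 1→{2}, 2→{0, 2, 4}, 3→{2, 4}, 4→{1}; union {0, 1, 2, 4}; ε-closure = {0, 1, 2, 3, 4}.
The final set {0, 1, 2, 3, 4} contains the accepting state 2.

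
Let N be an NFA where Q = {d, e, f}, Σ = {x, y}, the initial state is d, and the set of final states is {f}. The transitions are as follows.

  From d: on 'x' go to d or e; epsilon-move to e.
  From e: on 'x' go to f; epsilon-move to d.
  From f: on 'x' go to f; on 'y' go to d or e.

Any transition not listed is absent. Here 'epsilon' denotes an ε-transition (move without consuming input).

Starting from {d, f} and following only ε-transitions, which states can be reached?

{d, e, f}

Begin with {d, f}.
ε-move d → e; add e.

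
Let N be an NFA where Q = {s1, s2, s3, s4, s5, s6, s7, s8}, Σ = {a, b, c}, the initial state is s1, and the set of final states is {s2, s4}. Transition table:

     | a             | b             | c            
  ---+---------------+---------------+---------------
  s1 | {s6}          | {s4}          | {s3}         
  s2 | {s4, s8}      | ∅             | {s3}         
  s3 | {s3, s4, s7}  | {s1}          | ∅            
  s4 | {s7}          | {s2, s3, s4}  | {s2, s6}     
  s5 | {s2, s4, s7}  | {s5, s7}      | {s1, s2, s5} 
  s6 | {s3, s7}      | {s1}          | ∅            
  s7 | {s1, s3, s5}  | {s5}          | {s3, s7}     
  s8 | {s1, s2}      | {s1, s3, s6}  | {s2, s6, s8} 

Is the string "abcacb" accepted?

Start in {s1}.
Read 'a': s1→{s6}; now {s6}.
Read 'b': s6→{s1}; now {s1}.
Read 'c': s1→{s3}; now {s3}.
Read 'a': s3→{s3, s4, s7}; now {s3, s4, s7}.
Read 'c': s3→∅, s4→{s2, s6}, s7→{s3, s7}; now {s2, s3, s6, s7}.
Read 'b': s2→∅, s3→{s1}, s6→{s1}, s7→{s5}; now {s1, s5}.
The final set {s1, s5} contains no accepting state.

No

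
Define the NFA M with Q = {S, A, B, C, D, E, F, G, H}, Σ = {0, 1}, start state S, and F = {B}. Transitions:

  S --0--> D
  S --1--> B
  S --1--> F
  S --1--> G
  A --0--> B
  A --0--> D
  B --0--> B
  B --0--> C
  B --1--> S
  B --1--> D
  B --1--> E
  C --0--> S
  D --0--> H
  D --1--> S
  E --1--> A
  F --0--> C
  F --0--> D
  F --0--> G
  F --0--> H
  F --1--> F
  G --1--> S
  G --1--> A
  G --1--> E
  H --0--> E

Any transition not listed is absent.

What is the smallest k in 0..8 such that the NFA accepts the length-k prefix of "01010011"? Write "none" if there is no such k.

none

Start in {S}.
Read '0': S→{D}; now {D}.
Read '1': D→{S}; now {S}.
Read '0': S→{D}; now {D}.
Read '1': D→{S}; now {S}.
Read '0': S→{D}; now {D}.
Read '0': D→{H}; now {H}.
Read '1': H→∅; now ∅.
The set is empty and remains empty for the remaining 1 symbol.
No reachable set along the way intersects F.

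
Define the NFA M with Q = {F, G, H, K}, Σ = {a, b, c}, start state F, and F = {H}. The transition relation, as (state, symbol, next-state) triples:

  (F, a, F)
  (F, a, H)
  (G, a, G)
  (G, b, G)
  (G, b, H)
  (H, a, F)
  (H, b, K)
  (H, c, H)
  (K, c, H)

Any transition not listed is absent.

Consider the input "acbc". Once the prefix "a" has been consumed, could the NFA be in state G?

Start in {F}.
Read 'a': F→{F, H}; now {F, H}.
State G is not in {F, H}.

No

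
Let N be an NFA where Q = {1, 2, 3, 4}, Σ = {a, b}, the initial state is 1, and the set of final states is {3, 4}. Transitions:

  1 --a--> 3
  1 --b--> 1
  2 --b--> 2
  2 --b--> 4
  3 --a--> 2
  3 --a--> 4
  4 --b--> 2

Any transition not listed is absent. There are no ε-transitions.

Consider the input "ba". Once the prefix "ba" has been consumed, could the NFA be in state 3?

Start in {1}.
Read 'b': 1→{1}; now {1}.
Read 'a': 1→{3}; now {3}.
State 3 is in {3}.

Yes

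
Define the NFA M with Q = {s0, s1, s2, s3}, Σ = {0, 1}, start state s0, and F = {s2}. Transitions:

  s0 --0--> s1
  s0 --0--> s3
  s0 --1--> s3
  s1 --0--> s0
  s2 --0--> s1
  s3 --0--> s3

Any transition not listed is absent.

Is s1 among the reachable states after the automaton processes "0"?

Start in {s0}.
Read '0': {s0} → {s1, s3}.
State s1 is in {s1, s3}.

Yes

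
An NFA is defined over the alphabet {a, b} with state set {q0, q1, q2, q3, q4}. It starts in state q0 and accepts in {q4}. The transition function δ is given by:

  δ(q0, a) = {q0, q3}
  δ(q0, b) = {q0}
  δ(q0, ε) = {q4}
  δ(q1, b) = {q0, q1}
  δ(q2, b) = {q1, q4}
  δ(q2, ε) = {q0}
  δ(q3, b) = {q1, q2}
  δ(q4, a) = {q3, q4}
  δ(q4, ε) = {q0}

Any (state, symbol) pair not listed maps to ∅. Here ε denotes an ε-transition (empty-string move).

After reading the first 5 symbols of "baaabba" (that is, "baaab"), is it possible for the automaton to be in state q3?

No

Start: ε-closure({q0}) = {q0, q4}.
Read 'b': {q0, q4} → {q0, q4}.
Read 'a': {q0, q4} → {q0, q3, q4}.
Read 'a': {q0, q3, q4} → {q0, q3, q4}.
Read 'a': {q0, q3, q4} → {q0, q3, q4}.
Read 'b': {q0, q3, q4} → {q0, q1, q2, q4}.
State q3 is not in {q0, q1, q2, q4}.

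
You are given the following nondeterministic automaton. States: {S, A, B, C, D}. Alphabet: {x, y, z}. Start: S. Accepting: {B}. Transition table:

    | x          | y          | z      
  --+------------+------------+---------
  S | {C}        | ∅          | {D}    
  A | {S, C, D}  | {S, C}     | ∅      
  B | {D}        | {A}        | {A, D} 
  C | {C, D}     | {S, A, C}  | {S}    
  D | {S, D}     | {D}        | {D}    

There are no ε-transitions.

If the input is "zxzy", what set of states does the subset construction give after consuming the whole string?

Start in {S}.
Read 'z': S→{D}; now {D}.
Read 'x': D→{S, D}; now {S, D}.
Read 'z': S→{D}, D→{D}; now {D}.
Read 'y': D→{D}; now {D}.

{D}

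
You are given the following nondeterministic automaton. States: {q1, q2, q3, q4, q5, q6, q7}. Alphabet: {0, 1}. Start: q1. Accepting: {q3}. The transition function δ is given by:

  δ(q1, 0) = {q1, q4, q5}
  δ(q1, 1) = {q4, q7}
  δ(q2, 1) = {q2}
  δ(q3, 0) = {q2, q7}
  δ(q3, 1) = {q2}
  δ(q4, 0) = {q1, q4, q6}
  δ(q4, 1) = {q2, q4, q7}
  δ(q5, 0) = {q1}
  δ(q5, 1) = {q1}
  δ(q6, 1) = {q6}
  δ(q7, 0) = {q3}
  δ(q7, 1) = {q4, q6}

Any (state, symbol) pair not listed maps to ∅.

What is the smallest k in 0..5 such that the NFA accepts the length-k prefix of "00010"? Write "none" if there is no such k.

5

Start in {q1}.
Read '0': q1→{q1, q4, q5}; now {q1, q4, q5}.
Read '0': q1→{q1, q4, q5}, q4→{q1, q4, q6}, q5→{q1}; now {q1, q4, q5, q6}.
Read '0': q1→{q1, q4, q5}, q4→{q1, q4, q6}, q5→{q1}, q6→∅; now {q1, q4, q5, q6}.
Read '1': q1→{q4, q7}, q4→{q2, q4, q7}, q5→{q1}, q6→{q6}; now {q1, q2, q4, q6, q7}.
Read '0': q1→{q1, q4, q5}, q2→∅, q4→{q1, q4, q6}, q6→∅, q7→{q3}; now {q1, q3, q4, q5, q6}.
None of the earlier sets intersect F, but {q1, q3, q4, q5, q6} does.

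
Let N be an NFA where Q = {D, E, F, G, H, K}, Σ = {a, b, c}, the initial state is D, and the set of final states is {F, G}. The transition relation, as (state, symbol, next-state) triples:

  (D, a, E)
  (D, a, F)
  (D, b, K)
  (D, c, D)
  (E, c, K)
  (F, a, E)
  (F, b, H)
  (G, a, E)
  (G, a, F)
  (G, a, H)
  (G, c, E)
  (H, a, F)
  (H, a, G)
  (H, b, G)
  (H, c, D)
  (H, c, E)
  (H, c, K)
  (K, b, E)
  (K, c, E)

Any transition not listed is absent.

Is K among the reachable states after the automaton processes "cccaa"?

Start in {D}.
Read 'c': {D} → {D}.
Read 'c': {D} → {D}.
Read 'c': {D} → {D}.
Read 'a': {D} → {E, F}.
Read 'a': {E, F} → {E}.
State K is not in {E}.

No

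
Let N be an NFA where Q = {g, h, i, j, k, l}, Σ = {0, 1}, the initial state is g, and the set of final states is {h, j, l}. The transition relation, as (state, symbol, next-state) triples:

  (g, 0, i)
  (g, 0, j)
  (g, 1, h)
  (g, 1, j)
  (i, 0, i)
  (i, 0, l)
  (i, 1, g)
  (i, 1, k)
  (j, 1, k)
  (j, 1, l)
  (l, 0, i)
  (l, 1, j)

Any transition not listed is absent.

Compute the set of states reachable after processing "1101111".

{j}

Start in {g}.
Read '1': {g} → {h, j}.
Read '1': {h, j} → {k, l}.
Read '0': {k, l} → {i}.
Read '1': {i} → {g, k}.
Read '1': {g, k} → {h, j}.
Read '1': {h, j} → {k, l}.
Read '1': {k, l} → {j}.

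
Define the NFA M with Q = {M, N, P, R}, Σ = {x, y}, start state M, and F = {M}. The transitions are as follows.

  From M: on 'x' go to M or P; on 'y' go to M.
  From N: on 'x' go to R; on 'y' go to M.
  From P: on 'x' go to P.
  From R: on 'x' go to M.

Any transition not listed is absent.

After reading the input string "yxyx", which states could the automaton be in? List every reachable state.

{M, P}

Start in {M}.
Read 'y': {M} → {M}.
Read 'x': {M} → {M, P}.
Read 'y': {M, P} → {M}.
Read 'x': {M} → {M, P}.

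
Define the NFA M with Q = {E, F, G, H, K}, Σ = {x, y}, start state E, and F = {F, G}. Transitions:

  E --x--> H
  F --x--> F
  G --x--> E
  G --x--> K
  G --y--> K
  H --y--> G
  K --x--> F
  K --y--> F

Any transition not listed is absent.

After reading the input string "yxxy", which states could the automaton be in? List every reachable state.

Start in {E}.
Read 'y': {E} → ∅.
The set is empty and remains empty for the remaining 3 symbols.

∅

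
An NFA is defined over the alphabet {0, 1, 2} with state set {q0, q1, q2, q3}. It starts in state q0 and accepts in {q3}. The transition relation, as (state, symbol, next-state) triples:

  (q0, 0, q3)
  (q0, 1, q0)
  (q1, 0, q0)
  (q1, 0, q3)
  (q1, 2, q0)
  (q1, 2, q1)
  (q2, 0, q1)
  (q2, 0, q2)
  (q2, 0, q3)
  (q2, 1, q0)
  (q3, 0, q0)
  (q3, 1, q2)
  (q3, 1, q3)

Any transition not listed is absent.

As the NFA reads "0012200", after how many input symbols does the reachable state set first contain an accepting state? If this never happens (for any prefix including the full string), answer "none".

Start in {q0}.
Read '0': q0→{q3}; now {q3}.
None of the earlier sets intersect F, but {q3} does.

1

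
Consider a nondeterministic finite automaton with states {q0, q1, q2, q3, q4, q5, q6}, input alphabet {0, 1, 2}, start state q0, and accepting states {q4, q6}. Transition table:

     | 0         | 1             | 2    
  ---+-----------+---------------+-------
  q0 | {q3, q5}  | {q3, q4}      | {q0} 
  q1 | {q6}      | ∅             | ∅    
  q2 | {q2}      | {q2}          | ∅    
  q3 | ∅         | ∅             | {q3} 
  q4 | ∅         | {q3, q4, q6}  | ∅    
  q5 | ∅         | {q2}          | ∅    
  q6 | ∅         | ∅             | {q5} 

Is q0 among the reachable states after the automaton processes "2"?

Yes

Start in {q0}.
Read '2': {q0} → {q0}.
State q0 is in {q0}.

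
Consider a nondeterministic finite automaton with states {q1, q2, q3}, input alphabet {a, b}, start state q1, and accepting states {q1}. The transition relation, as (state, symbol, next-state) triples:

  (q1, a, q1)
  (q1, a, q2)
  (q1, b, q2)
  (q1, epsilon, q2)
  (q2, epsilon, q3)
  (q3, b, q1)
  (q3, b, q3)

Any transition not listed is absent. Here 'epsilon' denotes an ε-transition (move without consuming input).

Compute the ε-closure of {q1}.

{q1, q2, q3}

Begin with {q1}.
ε-move q1 → q2; add q2.
ε-move q2 → q3; add q3.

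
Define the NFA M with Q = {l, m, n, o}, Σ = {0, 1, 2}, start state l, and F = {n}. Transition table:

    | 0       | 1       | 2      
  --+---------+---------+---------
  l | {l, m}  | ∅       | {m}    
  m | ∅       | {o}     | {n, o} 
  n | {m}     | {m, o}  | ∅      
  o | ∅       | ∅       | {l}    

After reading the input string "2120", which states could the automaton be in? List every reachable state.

Start in {l}.
Read '2': l→{m}; now {m}.
Read '1': m→{o}; now {o}.
Read '2': o→{l}; now {l}.
Read '0': l→{l, m}; now {l, m}.

{l, m}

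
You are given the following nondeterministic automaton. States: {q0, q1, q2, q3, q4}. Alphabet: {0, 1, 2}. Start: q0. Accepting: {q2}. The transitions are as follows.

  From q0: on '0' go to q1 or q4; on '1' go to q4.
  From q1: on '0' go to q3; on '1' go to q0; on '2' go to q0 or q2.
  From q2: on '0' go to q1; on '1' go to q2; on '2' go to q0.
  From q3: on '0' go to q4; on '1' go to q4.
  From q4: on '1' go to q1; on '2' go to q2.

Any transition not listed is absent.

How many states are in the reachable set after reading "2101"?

0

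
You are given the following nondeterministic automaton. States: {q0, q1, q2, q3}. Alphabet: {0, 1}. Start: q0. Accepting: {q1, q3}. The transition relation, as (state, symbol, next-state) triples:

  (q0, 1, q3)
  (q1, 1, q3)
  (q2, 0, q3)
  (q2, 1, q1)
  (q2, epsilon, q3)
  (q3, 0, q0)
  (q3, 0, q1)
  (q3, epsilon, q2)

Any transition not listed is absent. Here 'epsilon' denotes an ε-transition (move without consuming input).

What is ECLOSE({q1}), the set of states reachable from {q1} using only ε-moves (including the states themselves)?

Begin with {q1}.
No ε-moves leave this set, so the closure equals the set itself.

{q1}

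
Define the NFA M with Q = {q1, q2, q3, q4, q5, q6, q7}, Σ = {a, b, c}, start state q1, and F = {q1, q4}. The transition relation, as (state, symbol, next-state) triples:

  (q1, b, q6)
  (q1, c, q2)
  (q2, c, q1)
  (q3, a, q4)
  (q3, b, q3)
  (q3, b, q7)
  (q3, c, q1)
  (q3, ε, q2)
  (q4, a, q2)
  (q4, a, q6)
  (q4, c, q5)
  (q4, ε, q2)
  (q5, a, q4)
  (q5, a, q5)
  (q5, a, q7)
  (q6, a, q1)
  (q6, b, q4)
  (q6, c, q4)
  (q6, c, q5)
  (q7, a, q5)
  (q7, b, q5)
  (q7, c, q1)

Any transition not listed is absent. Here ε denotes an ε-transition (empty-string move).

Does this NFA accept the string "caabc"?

No

Start in {q1}.
Read 'c': q1→{q2}; now {q2}.
Read 'a': q2→∅; now ∅.
The set is empty and remains empty for the remaining 3 symbols.
The final set ∅ contains no accepting state.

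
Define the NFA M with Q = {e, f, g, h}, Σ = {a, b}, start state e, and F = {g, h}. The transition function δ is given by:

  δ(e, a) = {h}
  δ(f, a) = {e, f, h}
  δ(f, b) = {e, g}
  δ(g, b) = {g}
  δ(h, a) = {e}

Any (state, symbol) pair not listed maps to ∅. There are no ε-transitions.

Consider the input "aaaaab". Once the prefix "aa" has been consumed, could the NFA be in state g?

No

Start in {e}.
Read 'a': e→{h}; now {h}.
Read 'a': h→{e}; now {e}.
State g is not in {e}.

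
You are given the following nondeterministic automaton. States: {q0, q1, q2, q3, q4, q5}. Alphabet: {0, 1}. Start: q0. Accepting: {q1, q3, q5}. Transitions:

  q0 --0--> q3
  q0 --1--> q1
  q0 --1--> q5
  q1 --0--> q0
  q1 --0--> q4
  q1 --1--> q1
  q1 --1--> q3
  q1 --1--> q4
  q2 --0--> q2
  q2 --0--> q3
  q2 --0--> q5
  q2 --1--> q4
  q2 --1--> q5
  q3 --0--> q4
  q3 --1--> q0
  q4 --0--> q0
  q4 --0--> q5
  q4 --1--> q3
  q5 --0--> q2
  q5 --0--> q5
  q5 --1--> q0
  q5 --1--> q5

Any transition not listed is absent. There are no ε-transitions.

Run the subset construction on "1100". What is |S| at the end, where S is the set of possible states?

5

Start in {q0}.
Read '1': {q0} → {q1, q5}.
Read '1': {q1, q5} → {q0, q1, q3, q4, q5}.
Read '0': {q0, q1, q3, q4, q5} → {q0, q2, q3, q4, q5}.
Read '0': {q0, q2, q3, q4, q5} → {q0, q2, q3, q4, q5}.
That set has 5 states.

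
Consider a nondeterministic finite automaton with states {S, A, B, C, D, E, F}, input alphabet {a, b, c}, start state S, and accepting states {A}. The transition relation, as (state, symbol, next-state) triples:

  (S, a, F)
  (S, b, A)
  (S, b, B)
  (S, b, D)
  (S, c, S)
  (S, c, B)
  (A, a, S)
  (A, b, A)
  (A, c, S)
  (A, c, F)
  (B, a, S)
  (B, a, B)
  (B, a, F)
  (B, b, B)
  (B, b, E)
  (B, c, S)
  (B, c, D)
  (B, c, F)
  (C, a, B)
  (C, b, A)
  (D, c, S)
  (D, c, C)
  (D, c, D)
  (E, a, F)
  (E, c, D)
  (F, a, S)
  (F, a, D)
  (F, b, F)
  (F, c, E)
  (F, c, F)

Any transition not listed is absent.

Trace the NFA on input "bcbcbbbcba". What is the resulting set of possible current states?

{S, B, D, F}

Start in {S}.
Read 'b': S→{A, B, D}; now {A, B, D}.
Read 'c': A→{S, F}, B→{S, D, F}, D→{S, C, D}; now {S, C, D, F}.
Read 'b': S→{A, B, D}, C→{A}, D→∅, F→{F}; now {A, B, D, F}.
Read 'c': A→{S, F}, B→{S, D, F}, D→{S, C, D}, F→{E, F}; now {S, C, D, E, F}.
Read 'b': S→{A, B, D}, C→{A}, D→∅, E→∅, F→{F}; now {A, B, D, F}.
Read 'b': A→{A}, B→{B, E}, D→∅, F→{F}; now {A, B, E, F}.
Read 'b': A→{A}, B→{B, E}, E→∅, F→{F}; now {A, B, E, F}.
Read 'c': A→{S, F}, B→{S, D, F}, E→{D}, F→{E, F}; now {S, D, E, F}.
Read 'b': S→{A, B, D}, D→∅, E→∅, F→{F}; now {A, B, D, F}.
Read 'a': A→{S}, B→{S, B, F}, D→∅, F→{S, D}; now {S, B, D, F}.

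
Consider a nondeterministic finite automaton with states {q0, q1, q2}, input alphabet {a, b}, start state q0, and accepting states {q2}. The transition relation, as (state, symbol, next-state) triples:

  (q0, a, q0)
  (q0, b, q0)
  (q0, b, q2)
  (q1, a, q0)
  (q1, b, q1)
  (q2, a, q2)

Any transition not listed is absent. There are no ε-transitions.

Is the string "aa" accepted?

Start in {q0}.
Read 'a': {q0} → {q0}.
Read 'a': {q0} → {q0}.
The final set {q0} contains no accepting state.

No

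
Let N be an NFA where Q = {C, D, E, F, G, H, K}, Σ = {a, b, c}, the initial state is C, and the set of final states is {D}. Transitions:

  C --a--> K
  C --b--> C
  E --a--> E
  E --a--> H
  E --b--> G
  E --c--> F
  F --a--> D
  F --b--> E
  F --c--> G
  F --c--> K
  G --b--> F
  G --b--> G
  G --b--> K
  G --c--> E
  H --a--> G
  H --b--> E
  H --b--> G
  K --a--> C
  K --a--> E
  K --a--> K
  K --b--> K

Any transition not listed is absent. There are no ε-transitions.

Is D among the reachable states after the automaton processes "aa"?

No

Start in {C}.
Read 'a': {C} → {K}.
Read 'a': {K} → {C, E, K}.
State D is not in {C, E, K}.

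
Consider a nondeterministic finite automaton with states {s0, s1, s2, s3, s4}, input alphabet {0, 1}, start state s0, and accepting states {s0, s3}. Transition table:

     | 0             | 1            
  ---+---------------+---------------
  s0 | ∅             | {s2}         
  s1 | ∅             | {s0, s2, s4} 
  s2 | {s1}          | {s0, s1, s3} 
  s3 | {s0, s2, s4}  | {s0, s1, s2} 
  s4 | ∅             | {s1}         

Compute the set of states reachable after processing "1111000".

∅

Start in {s0}.
Read '1': s0→{s2}; now {s2}.
Read '1': s2→{s0, s1, s3}; now {s0, s1, s3}.
Read '1': s0→{s2}, s1→{s0, s2, s4}, s3→{s0, s1, s2}; now {s0, s1, s2, s4}.
Read '1': s0→{s2}, s1→{s0, s2, s4}, s2→{s0, s1, s3}, s4→{s1}; now {s0, s1, s2, s3, s4}.
Read '0': s0→∅, s1→∅, s2→{s1}, s3→{s0, s2, s4}, s4→∅; now {s0, s1, s2, s4}.
Read '0': s0→∅, s1→∅, s2→{s1}, s4→∅; now {s1}.
Read '0': s1→∅; now ∅.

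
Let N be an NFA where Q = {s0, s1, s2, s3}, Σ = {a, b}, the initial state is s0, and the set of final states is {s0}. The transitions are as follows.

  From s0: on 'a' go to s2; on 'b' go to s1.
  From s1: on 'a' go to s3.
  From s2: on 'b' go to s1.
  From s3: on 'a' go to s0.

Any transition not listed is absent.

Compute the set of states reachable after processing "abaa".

Start in {s0}.
Read 'a': {s0} → {s2}.
Read 'b': {s2} → {s1}.
Read 'a': {s1} → {s3}.
Read 'a': {s3} → {s0}.

{s0}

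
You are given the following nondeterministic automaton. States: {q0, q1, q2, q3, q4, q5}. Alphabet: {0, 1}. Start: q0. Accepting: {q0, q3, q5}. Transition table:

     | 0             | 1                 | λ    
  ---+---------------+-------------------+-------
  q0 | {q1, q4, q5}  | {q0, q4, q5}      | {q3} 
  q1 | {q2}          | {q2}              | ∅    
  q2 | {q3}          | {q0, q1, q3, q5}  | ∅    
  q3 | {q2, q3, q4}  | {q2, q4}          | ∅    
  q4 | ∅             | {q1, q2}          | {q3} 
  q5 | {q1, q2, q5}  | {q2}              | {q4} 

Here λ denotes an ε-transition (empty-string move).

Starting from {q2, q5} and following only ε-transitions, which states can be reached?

Begin with {q2, q5}.
ε-move q5 → q4; add q4.
ε-move q4 → q3; add q3.

{q2, q3, q4, q5}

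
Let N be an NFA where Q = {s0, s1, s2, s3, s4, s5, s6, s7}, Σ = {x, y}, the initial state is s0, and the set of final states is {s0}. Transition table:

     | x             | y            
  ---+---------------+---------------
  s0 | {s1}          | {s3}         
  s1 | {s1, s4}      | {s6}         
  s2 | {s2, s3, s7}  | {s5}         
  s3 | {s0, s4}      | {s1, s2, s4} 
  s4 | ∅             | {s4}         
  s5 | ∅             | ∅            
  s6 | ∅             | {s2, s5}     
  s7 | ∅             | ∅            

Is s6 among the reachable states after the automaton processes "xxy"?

Yes

Start in {s0}.
Read 'x': s0→{s1}; now {s1}.
Read 'x': s1→{s1, s4}; now {s1, s4}.
Read 'y': s1→{s6}, s4→{s4}; now {s4, s6}.
State s6 is in {s4, s6}.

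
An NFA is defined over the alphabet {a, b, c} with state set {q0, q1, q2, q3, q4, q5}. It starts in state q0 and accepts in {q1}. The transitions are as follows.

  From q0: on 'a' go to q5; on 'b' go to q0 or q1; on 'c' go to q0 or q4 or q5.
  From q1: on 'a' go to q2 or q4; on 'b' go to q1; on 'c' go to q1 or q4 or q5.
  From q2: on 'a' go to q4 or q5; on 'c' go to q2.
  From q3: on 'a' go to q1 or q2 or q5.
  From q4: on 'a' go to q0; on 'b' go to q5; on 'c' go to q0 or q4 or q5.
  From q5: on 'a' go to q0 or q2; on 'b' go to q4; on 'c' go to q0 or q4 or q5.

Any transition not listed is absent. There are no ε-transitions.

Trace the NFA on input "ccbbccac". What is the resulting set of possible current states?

{q0, q2, q4, q5}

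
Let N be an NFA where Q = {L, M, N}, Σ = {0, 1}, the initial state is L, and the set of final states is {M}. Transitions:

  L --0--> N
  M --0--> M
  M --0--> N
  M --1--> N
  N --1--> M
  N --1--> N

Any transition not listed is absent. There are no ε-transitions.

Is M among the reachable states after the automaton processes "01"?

Start in {L}.
Read '0': {L} → {N}.
Read '1': {N} → {M, N}.
State M is in {M, N}.

Yes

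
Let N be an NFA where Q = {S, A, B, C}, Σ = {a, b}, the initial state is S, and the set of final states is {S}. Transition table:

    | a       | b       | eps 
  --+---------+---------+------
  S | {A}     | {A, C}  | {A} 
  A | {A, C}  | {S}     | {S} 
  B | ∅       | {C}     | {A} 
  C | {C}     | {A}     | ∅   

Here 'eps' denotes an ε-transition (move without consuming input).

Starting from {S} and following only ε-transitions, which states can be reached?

{S, A}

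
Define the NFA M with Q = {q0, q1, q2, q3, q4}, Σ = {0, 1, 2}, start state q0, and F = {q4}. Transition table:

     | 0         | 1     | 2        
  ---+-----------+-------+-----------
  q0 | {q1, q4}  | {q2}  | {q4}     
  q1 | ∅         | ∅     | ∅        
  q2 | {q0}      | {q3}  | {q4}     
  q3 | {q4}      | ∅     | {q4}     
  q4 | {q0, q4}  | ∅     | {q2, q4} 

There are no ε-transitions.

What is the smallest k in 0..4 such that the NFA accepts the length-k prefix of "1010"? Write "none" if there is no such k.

Start in {q0}.
Read '1': q0→{q2}; now {q2}.
Read '0': q2→{q0}; now {q0}.
Read '1': q0→{q2}; now {q2}.
Read '0': q2→{q0}; now {q0}.
No reachable set along the way intersects F.

none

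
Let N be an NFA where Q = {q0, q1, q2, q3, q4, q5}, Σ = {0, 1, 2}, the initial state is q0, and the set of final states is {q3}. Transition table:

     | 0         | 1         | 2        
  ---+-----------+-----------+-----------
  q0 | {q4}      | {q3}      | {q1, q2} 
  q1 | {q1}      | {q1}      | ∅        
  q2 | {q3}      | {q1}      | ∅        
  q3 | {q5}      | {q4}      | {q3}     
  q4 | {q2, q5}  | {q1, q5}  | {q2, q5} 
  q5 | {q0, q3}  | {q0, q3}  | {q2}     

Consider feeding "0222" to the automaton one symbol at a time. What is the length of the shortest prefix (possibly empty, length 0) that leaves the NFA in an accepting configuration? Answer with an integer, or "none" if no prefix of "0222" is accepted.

Start in {q0}.
Read '0': q0→{q4}; now {q4}.
Read '2': q4→{q2, q5}; now {q2, q5}.
Read '2': q2→∅, q5→{q2}; now {q2}.
Read '2': q2→∅; now ∅.
No reachable set along the way intersects F.

none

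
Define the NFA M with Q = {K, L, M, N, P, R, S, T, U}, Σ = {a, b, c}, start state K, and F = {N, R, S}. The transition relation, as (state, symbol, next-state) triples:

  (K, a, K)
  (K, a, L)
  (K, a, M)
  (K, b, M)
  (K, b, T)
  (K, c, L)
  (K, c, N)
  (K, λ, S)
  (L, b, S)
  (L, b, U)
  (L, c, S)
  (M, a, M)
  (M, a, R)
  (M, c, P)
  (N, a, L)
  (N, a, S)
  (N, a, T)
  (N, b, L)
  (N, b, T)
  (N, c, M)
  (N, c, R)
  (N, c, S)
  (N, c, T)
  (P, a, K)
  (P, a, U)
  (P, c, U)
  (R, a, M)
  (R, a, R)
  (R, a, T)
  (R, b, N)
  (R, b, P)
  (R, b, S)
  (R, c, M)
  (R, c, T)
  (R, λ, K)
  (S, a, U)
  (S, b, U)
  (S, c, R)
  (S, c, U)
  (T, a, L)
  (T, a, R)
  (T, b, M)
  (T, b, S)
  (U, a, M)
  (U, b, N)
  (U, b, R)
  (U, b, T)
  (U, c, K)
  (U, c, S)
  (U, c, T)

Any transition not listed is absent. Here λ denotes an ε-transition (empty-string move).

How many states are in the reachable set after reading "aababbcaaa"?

7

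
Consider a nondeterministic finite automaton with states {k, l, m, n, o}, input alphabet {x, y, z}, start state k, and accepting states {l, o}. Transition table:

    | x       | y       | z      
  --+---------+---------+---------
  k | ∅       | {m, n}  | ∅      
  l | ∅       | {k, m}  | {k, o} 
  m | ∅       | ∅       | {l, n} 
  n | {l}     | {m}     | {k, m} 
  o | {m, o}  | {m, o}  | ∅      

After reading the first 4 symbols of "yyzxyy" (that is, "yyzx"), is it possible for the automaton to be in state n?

No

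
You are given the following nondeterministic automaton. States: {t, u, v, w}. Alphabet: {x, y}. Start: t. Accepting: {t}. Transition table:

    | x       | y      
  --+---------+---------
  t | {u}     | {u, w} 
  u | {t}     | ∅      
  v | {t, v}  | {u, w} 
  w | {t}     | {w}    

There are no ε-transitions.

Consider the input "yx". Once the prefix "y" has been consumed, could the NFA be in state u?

Yes

Start in {t}.
Read 'y': t→{u, w}; now {u, w}.
State u is in {u, w}.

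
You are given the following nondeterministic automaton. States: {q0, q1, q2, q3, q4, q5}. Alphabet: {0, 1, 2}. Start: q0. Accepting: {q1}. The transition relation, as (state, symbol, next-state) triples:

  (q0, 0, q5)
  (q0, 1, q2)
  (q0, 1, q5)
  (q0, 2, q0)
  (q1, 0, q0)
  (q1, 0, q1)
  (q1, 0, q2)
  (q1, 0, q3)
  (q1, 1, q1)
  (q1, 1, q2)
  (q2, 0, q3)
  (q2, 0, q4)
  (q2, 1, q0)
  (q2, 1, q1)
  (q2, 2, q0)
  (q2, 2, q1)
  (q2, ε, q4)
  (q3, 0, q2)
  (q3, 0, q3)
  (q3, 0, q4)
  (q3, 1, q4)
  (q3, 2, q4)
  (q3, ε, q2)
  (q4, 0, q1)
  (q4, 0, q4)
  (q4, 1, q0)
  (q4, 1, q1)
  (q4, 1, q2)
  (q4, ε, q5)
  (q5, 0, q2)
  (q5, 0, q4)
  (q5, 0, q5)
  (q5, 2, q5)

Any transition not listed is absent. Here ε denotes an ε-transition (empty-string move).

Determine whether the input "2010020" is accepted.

Start in {q0}.
Read '2': q0→{q0}; now {q0}.
Read '0': q0→{q5}; now {q5}.
Read '1': q5→∅; now ∅.
The set is empty and remains empty for the remaining 4 symbols.
The final set ∅ contains no accepting state.

No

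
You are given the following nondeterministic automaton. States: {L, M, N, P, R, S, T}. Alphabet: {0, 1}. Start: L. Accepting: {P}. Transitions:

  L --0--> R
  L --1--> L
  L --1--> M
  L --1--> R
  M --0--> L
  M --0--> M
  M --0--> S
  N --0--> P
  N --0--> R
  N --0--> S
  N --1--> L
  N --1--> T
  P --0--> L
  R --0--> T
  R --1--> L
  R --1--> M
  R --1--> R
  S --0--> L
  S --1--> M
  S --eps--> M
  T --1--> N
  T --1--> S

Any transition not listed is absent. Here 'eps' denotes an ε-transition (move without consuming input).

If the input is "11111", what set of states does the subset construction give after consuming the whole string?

{L, M, R}

Start in {L}.
Read '1': {L} → {L, M, R}.
Read '1': {L, M, R} → {L, M, R}.
Read '1': {L, M, R} → {L, M, R}.
Read '1': {L, M, R} → {L, M, R}.
Read '1': {L, M, R} → {L, M, R}.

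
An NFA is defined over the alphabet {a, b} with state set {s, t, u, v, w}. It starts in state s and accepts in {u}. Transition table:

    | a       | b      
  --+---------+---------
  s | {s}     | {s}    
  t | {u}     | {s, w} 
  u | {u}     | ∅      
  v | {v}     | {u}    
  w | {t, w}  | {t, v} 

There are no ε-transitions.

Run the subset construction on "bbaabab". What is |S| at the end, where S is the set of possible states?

Start in {s}.
Read 'b': {s} → {s}.
Read 'b': {s} → {s}.
Read 'a': {s} → {s}.
Read 'a': {s} → {s}.
Read 'b': {s} → {s}.
Read 'a': {s} → {s}.
Read 'b': {s} → {s}.
That set has 1 state.

1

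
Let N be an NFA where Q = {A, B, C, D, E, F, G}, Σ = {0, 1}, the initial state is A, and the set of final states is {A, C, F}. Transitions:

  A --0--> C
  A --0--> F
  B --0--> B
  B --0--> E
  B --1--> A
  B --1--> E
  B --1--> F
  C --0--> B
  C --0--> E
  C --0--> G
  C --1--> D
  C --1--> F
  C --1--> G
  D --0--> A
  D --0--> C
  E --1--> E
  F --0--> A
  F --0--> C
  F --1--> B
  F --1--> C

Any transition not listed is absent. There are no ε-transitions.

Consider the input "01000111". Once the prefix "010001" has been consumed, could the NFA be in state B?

No

Start in {A}.
Read '0': {A} → {C, F}.
Read '1': {C, F} → {B, C, D, F, G}.
Read '0': {B, C, D, F, G} → {A, B, C, E, G}.
Read '0': {A, B, C, E, G} → {B, C, E, F, G}.
Read '0': {B, C, E, F, G} → {A, B, C, E, G}.
Read '1': {A, B, C, E, G} → {A, D, E, F, G}.
State B is not in {A, D, E, F, G}.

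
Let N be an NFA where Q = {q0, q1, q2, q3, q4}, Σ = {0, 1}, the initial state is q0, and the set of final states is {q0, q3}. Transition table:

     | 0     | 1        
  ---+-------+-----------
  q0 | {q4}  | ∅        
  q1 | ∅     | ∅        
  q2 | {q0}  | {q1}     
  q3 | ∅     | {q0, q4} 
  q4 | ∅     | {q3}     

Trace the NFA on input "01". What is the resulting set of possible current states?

{q3}

Start in {q0}.
Read '0': {q0} → {q4}.
Read '1': {q4} → {q3}.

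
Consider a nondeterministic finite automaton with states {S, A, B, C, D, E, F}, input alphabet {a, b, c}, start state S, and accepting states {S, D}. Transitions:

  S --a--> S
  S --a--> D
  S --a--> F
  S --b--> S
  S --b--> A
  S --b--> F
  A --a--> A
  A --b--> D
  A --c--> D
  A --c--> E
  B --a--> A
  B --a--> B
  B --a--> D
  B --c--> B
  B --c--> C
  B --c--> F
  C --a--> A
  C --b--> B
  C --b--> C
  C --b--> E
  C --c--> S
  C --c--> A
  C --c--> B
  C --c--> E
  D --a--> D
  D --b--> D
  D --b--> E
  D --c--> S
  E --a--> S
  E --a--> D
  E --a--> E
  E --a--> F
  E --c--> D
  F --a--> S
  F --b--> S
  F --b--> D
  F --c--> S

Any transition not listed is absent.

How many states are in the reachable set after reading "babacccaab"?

5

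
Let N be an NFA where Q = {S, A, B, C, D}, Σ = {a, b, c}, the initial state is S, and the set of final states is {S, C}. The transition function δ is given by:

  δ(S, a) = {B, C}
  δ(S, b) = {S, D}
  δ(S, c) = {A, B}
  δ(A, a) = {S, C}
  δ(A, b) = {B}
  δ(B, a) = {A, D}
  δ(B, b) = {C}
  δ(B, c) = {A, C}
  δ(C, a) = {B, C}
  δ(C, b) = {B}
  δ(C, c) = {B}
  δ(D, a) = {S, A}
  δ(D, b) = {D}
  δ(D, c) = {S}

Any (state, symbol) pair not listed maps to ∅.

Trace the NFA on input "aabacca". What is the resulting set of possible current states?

Start in {S}.
Read 'a': S→{B, C}; now {B, C}.
Read 'a': B→{A, D}, C→{B, C}; now {A, B, C, D}.
Read 'b': A→{B}, B→{C}, C→{B}, D→{D}; now {B, C, D}.
Read 'a': B→{A, D}, C→{B, C}, D→{S, A}; now {S, A, B, C, D}.
Read 'c': S→{A, B}, A→∅, B→{A, C}, C→{B}, D→{S}; now {S, A, B, C}.
Read 'c': S→{A, B}, A→∅, B→{A, C}, C→{B}; now {A, B, C}.
Read 'a': A→{S, C}, B→{A, D}, C→{B, C}; now {S, A, B, C, D}.

{S, A, B, C, D}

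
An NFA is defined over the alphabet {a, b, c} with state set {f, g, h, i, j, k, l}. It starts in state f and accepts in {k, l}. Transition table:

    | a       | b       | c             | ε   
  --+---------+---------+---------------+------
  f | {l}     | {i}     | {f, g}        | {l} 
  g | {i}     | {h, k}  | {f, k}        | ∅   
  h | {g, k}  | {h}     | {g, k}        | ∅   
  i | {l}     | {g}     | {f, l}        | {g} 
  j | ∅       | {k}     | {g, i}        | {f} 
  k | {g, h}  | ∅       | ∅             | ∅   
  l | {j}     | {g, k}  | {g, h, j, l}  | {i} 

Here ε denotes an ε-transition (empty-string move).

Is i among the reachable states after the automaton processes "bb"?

Start: ε-closure({f}) = {f, g, i, l}.
Read 'b': {f, g, i, l} → {g, h, i, k}.
Read 'b': {g, h, i, k} → {g, h, k}.
State i is not in {g, h, k}.

No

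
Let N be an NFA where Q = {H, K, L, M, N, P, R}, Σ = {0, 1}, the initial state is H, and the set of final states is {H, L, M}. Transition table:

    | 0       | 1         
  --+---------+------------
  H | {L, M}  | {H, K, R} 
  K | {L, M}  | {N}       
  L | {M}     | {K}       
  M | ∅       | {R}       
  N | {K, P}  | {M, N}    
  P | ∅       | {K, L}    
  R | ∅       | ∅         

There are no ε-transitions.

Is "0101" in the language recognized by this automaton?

Start in {H}.
Read '0': H→{L, M}; now {L, M}.
Read '1': L→{K}, M→{R}; now {K, R}.
Read '0': K→{L, M}, R→∅; now {L, M}.
Read '1': L→{K}, M→{R}; now {K, R}.
The final set {K, R} contains no accepting state.

No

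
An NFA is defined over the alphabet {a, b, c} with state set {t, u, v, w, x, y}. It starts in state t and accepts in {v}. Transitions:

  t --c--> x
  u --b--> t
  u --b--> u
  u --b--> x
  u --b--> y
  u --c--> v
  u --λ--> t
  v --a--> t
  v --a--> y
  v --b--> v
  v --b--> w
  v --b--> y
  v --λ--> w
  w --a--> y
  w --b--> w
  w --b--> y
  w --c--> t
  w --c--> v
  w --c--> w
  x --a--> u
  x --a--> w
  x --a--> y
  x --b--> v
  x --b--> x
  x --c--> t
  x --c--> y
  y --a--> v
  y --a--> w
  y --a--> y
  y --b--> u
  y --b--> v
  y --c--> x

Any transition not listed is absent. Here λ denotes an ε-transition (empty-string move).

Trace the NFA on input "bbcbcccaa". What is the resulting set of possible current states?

∅

Start in {t}.
Read 'b': t→∅; now ∅.
The set is empty and remains empty for the remaining 8 symbols.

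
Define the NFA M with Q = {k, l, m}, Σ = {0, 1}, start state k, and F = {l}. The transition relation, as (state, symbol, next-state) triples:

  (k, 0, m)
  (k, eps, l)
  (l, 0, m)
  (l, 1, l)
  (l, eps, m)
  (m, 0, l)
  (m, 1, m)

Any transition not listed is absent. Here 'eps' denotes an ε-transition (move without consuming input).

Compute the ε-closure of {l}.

{l, m}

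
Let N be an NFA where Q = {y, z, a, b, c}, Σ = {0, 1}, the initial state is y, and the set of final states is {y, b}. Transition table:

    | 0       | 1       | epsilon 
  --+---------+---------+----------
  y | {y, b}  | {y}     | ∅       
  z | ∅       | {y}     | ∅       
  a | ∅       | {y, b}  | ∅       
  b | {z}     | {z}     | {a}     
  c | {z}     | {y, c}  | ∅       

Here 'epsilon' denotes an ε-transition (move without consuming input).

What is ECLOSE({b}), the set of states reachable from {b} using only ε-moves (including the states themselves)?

{a, b}

Begin with {b}.
ε-move b → a; add a.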